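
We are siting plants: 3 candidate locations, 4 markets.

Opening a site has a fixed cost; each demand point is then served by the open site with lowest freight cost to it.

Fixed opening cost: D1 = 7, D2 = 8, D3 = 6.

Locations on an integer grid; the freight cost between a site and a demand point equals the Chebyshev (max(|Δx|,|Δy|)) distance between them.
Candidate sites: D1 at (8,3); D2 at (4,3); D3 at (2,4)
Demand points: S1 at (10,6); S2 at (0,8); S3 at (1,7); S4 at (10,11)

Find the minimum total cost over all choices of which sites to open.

Open {D3}: assign each demand point to its cheapest open site.
  S1→D3 8, S2→D3 4, S3→D3 3, S4→D3 8
  freight cost 23, fixed 6 → total 29.
Compare {D2}: freight cost 23 + fixed 8 = 31.
Compare {D1, D3}: freight cost 18 + fixed 13 = 31.
Compare {D1}: freight cost 26 + fixed 7 = 33.
All other subsets cost ≥ 31. Minimum total cost: 29.

29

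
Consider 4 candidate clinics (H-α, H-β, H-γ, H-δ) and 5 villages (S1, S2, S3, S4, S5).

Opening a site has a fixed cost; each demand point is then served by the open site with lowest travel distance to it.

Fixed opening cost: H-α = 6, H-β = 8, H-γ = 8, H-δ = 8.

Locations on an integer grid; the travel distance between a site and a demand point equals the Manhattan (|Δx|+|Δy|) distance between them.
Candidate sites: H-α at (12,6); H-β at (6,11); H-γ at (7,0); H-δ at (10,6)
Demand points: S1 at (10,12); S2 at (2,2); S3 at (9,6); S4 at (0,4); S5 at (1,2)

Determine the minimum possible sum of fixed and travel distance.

Open {H-γ, H-δ}: assign each demand point to its cheapest open site.
  S1→H-δ 6, S2→H-γ 7, S3→H-δ 1, S4→H-γ 11, S5→H-γ 8
  travel distance 33, fixed 16 → total 49.
Compare {H-α, H-γ}: travel distance 37 + fixed 14 = 51.
Compare {H-δ}: travel distance 44 + fixed 8 = 52.
Compare {H-β, H-γ}: travel distance 39 + fixed 16 = 55.
All other subsets cost ≥ 51. Minimum total cost: 49.

49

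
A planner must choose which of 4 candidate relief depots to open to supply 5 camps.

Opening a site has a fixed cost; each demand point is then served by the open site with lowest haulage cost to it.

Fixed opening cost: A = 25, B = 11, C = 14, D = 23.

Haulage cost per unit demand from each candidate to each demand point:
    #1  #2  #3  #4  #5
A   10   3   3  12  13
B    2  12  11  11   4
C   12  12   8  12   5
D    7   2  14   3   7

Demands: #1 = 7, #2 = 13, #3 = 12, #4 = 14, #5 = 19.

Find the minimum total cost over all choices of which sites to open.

253

Open {A, B, D}: assign each demand point to its cheapest open site.
  #1→B 7×2=14, #2→D 13×2=26, #3→A 12×3=36, #4→D 14×3=42, #5→B 19×4=76
  haulage cost 194, fixed 59 → total 253.
Compare {A, B, C, D}: haulage cost 194 + fixed 73 = 267.
Compare {B, C, D}: haulage cost 254 + fixed 48 = 302.
Compare {A, C, D}: haulage cost 248 + fixed 62 = 310.
All other subsets cost ≥ 267. Minimum total cost: 253.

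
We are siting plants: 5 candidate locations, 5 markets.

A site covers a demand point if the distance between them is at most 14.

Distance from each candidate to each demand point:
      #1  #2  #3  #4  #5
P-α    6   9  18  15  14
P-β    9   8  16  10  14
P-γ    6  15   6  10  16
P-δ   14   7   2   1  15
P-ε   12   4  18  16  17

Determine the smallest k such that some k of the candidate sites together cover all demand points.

Coverage sets (demand points within 14 of each site):
  P-α: {#1, #2, #5}
  P-β: {#1, #2, #4, #5}
  P-γ: {#1, #3, #4}
  P-δ: {#1, #2, #3, #4}
  P-ε: {#1, #2}
No single site covers all 5 demand points.
But {P-α, P-γ} covers everything, so the minimum is 2.

2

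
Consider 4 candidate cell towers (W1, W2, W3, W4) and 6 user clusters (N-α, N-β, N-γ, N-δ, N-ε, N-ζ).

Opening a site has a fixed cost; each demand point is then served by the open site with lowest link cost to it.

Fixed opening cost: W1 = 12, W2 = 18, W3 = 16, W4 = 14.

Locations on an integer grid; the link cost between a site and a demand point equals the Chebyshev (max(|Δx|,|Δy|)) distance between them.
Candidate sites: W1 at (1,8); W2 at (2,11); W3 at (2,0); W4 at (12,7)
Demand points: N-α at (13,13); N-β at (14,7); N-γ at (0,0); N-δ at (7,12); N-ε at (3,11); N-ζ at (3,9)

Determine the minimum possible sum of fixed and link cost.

52

Open {W1, W4}: assign each demand point to its cheapest open site.
  N-α→W4 6, N-β→W4 2, N-γ→W1 8, N-δ→W4 5, N-ε→W1 3, N-ζ→W1 2
  link cost 26, fixed 26 → total 52.
Compare {W1}: link cost 44 + fixed 12 = 56.
Compare {W4}: link cost 43 + fixed 14 = 57.
Compare {W2, W4}: link cost 27 + fixed 32 = 59.
All other subsets cost ≥ 56. Minimum total cost: 52.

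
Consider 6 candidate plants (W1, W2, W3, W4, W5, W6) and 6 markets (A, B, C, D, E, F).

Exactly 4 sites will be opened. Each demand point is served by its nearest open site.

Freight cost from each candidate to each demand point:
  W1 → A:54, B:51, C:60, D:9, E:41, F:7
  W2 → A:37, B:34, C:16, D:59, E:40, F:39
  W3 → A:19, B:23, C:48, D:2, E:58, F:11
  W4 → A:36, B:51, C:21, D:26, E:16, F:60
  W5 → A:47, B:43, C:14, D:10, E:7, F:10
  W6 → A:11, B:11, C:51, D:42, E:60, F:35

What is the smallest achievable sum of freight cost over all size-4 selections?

52

Open {W1, W3, W5, W6}.
  A→W6 11, B→W6 11, C→W5 14, D→W3 2, E→W5 7, F→W1 7  ⇒ total 52.
Compare {W2, W3, W5, W6}: total 55.
Compare {W3, W4, W5, W6}: total 55.
No size-4 selection does better; minimum is 52.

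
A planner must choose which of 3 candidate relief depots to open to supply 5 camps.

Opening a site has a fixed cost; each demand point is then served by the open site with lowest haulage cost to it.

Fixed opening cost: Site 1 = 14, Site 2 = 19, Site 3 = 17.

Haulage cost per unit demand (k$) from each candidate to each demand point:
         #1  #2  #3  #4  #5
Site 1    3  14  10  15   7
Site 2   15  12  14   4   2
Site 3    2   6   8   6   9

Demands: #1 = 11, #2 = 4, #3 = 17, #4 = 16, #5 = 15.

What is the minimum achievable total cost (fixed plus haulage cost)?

Open {Site 2, Site 3}: assign each demand point to its cheapest open site.
  #1→Site 3 11×2=22, #2→Site 3 4×6=24, #3→Site 3 17×8=136, #4→Site 2 16×4=64, #5→Site 2 15×2=30
  haulage cost 276, fixed 36 → total 312.
Compare {Site 1, Site 2, Site 3}: haulage cost 276 + fixed 50 = 326.
Compare {Site 1, Site 2}: haulage cost 345 + fixed 33 = 378.
Compare {Site 1, Site 3}: haulage cost 383 + fixed 31 = 414.
All other subsets cost ≥ 326. Minimum total cost: 312.

312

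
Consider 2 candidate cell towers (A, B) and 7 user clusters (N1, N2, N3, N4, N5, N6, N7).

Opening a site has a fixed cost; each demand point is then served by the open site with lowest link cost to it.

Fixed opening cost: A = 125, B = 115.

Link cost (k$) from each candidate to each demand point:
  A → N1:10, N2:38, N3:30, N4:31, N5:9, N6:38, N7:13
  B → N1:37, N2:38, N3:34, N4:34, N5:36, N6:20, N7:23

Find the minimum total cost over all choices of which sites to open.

294

Open {A}: assign each demand point to its cheapest open site.
  N1→A 10, N2→A 38, N3→A 30, N4→A 31, N5→A 9, N6→A 38, N7→A 13
  link cost 169, fixed 125 → total 294.
Compare {B}: link cost 222 + fixed 115 = 337.
Compare {A, B}: link cost 151 + fixed 240 = 391.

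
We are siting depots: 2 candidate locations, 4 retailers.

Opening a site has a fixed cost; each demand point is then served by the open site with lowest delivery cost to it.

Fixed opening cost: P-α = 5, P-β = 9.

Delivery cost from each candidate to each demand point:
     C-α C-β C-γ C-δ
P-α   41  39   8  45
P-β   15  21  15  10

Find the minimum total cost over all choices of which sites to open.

Open {P-α, P-β}: assign each demand point to its cheapest open site.
  C-α→P-β 15, C-β→P-β 21, C-γ→P-α 8, C-δ→P-β 10
  delivery cost 54, fixed 14 → total 68.
Compare {P-β}: delivery cost 61 + fixed 9 = 70.
Compare {P-α}: delivery cost 133 + fixed 5 = 138.

68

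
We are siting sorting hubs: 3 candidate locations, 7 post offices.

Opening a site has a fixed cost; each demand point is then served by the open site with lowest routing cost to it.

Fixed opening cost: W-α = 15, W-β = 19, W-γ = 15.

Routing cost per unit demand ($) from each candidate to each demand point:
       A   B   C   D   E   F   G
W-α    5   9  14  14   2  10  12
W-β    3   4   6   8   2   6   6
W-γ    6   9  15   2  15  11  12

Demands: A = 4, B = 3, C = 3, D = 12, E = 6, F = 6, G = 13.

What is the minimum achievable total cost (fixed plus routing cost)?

Open {W-β, W-γ}: assign each demand point to its cheapest open site.
  A→W-β 4×3=12, B→W-β 3×4=12, C→W-β 3×6=18, D→W-γ 12×2=24, E→W-β 6×2=12, F→W-β 6×6=36, G→W-β 13×6=78
  routing cost 192, fixed 34 → total 226.
Compare {W-α, W-β, W-γ}: routing cost 192 + fixed 49 = 241.
Compare {W-β}: routing cost 264 + fixed 19 = 283.
Compare {W-α, W-β}: routing cost 264 + fixed 34 = 298.
All other subsets cost ≥ 241. Minimum total cost: 226.

226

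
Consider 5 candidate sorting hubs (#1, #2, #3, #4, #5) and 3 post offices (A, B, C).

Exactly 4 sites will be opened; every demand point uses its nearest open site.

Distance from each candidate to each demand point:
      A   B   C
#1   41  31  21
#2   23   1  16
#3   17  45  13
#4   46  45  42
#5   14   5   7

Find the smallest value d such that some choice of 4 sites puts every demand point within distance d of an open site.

Open {#1, #2, #3, #5}.
  Farthest demand point is A at distance 14 (to #5); all others are ≤ 14.
With {#1, #2, #4, #5} the worst case is 14.
With {#1, #3, #4, #5} the worst case is 14.
No size-4 selection achieves below 14.

14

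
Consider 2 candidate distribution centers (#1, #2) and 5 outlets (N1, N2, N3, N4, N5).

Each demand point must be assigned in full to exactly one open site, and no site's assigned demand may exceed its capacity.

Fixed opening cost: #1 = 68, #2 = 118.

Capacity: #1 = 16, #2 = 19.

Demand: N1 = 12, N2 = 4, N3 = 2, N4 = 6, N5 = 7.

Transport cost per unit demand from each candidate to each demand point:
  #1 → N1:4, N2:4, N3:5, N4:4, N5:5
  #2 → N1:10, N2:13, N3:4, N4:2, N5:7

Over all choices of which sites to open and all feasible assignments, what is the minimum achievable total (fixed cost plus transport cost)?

319

Open {#1, #2}; cheapest assignment that respects the capacities:
  #1 (cap 16, load 16): N1, N2 — cost 12×4 + 4×4 = 64
  #2 (cap 19, load 15): N3, N4, N5 — cost 2×4 + 6×2 + 7×7 = 69
  Shipping 133, fixed 186 → total 319.
  Any other capacity-feasible assignment to {#1, #2} ships for at least 133.
Total demand is 31 and no other set of sites has combined capacity ≥ 31, so {#1, #2} is the only feasible choice of open sites. Minimum: 319.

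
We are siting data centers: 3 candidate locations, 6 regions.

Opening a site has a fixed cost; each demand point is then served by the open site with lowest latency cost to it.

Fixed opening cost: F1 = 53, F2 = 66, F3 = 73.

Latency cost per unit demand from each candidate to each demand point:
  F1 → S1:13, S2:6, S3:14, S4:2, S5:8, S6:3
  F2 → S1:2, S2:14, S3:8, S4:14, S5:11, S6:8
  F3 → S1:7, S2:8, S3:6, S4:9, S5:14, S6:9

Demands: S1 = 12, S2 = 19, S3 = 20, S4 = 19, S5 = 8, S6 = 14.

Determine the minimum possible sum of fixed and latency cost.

Open {F1, F2}: assign each demand point to its cheapest open site.
  S1→F2 12×2=24, S2→F1 19×6=114, S3→F2 20×8=160, S4→F1 19×2=38, S5→F1 8×8=64, S6→F1 14×3=42
  latency cost 442, fixed 119 → total 561.
Compare {F1, F3}: latency cost 462 + fixed 126 = 588.
Compare {F1, F2, F3}: latency cost 402 + fixed 192 = 594.
Compare {F1}: latency cost 694 + fixed 53 = 747.
All other subsets cost ≥ 588. Minimum total cost: 561.

561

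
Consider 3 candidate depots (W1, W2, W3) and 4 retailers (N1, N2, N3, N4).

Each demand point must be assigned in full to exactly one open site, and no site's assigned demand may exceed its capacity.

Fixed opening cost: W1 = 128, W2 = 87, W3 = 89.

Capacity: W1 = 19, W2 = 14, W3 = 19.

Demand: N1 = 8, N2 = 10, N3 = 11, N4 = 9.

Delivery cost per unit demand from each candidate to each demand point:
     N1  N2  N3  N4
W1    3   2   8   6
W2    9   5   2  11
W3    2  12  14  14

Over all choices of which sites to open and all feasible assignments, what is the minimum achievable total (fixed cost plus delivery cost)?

416

Open {W1, W2, W3}; cheapest assignment that respects the capacities:
  W1 (cap 19, load 19): N2, N4 — cost 10×2 + 9×6 = 74
  W2 (cap 14, load 11): N3 — cost 11×2 = 22
  W3 (cap 19, load 8): N1 — cost 8×2 = 16
  Shipping 112, fixed 304 → total 416.
  Any other capacity-feasible assignment to {W1, W2, W3} ships for at least 112.
Compare {W1, W3}: its best feasible assignment gives total 461.
Every other set of open sites that can feasibly serve all demand totals ≥ 461 even under its best assignment. Minimum: 416.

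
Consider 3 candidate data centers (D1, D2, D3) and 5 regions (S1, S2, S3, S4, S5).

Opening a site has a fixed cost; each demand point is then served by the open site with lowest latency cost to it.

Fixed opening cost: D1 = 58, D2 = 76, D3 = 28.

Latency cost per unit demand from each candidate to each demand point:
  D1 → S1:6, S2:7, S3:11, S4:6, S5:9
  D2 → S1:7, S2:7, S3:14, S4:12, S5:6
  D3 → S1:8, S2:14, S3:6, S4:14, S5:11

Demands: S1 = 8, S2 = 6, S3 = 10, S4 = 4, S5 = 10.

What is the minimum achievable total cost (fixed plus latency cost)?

Open {D1, D3}: assign each demand point to its cheapest open site.
  S1→D1 8×6=48, S2→D1 6×7=42, S3→D3 10×6=60, S4→D1 4×6=24, S5→D1 10×9=90
  latency cost 264, fixed 86 → total 350.
Compare {D2, D3}: latency cost 266 + fixed 104 = 370.
Compare {D1}: latency cost 314 + fixed 58 = 372.
Compare {D1, D2, D3}: latency cost 234 + fixed 162 = 396.
All other subsets cost ≥ 370. Minimum total cost: 350.

350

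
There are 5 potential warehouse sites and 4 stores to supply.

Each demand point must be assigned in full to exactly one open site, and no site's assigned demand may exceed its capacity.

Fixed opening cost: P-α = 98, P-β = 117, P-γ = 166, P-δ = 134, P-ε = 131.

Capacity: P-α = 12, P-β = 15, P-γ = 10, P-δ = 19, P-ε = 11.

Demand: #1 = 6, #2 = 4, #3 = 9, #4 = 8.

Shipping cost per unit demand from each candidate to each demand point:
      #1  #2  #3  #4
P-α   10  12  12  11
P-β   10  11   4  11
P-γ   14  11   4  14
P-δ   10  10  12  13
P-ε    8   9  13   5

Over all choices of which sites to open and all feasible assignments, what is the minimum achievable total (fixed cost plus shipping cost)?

Open {P-α, P-β}; cheapest assignment that respects the capacities:
  P-α (cap 12, load 12): #2, #4 — cost 4×12 + 8×11 = 136
  P-β (cap 15, load 15): #1, #3 — cost 6×10 + 9×4 = 96
  Shipping 232, fixed 215 → total 447.
  Any other capacity-feasible assignment to {P-α, P-β} ships for at least 232.
Compare {P-β, P-δ}: its best feasible assignment gives total 491.
Compare {P-δ, P-ε}: its best feasible assignment gives total 513.
Every other set of open sites that can feasibly serve all demand totals ≥ 491 even under its best assignment. Minimum: 447.

447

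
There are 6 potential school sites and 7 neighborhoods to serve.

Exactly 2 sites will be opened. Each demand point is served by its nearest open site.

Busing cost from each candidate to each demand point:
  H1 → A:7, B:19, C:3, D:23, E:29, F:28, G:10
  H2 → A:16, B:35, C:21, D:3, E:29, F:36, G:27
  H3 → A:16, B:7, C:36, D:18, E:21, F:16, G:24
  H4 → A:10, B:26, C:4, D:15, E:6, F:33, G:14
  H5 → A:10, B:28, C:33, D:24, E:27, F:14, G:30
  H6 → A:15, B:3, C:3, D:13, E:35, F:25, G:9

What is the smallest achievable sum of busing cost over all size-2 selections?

Open {H4, H6}.
  A→H4 10, B→H6 3, C→H6 3, D→H6 13, E→H4 6, F→H6 25, G→H6 9  ⇒ total 69.
Compare {H3, H4}: total 72.
Compare {H5, H6}: total 79.
No size-2 selection does better; minimum is 69.

69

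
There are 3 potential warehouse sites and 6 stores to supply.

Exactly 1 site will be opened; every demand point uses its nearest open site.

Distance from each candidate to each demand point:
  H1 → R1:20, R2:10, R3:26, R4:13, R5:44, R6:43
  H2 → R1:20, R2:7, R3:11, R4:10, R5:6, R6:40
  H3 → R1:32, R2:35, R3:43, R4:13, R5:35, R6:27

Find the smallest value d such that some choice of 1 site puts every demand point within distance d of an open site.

Open {H2}.
  Farthest demand point is R6 at distance 40 (to H2); all others are ≤ 40.
With {H3} the worst case is 43.
With {H1} the worst case is 44.
No size-1 selection achieves below 40.

40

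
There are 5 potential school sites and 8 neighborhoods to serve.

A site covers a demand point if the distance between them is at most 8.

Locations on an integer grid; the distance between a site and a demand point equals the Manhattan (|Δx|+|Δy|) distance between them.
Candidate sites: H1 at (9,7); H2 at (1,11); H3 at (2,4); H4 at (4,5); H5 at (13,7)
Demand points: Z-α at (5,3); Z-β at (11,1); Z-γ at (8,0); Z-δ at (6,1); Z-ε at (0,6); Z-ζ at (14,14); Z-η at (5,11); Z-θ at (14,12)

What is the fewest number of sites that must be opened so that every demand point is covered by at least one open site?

Coverage sets (demand points within 8 of each site):
  H1: {Z-α, Z-β, Z-γ, Z-η}
  H2: {Z-ε, Z-η}
  H3: {Z-α, Z-δ, Z-ε}
  H4: {Z-α, Z-δ, Z-ε, Z-η}
  H5: {Z-β, Z-ζ, Z-θ}
No 2 sites suffice: every size-2 union leaves at least one demand point uncovered.
But {H1, H3, H5} covers everything, so the minimum is 3.

3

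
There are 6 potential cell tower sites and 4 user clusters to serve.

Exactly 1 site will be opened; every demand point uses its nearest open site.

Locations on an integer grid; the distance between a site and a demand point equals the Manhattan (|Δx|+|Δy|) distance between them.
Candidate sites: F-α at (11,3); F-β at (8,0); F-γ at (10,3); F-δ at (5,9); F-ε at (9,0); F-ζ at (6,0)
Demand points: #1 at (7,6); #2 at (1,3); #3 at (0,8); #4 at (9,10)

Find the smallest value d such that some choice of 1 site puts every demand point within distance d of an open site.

Open {F-δ}.
  Farthest demand point is #2 at distance 10 (to F-δ); all others are ≤ 10.
With {F-ζ} the worst case is 14.
With {F-γ} the worst case is 15.
No size-1 selection achieves below 10.

10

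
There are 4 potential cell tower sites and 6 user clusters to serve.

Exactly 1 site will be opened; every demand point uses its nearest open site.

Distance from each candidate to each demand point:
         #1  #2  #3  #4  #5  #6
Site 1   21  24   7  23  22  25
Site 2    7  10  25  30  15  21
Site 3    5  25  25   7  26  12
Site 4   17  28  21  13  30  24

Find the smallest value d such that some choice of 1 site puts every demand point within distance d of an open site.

Open {Site 1}.
  Farthest demand point is #6 at distance 25 (to Site 1); all others are ≤ 25.
With {Site 3} the worst case is 26.
With {Site 2} the worst case is 30.
No size-1 selection achieves below 25.

25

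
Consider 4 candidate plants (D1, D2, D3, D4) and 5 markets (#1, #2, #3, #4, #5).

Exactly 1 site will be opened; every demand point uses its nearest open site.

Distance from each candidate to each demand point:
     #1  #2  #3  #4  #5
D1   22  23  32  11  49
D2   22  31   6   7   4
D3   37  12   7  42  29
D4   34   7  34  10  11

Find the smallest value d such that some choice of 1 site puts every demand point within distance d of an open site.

Open {D2}.
  Farthest demand point is #2 at distance 31 (to D2); all others are ≤ 31.
With {D4} the worst case is 34.
With {D3} the worst case is 42.
No size-1 selection achieves below 31.

31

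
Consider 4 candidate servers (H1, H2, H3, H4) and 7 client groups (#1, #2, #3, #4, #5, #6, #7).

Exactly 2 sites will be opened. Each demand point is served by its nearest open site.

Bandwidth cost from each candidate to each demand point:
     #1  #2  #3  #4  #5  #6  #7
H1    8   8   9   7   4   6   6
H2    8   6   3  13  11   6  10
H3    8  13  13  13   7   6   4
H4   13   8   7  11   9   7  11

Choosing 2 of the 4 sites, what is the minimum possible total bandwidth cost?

Open {H1, H2}.
  #1→H1 8, #2→H2 6, #3→H2 3, #4→H1 7, #5→H1 4, #6→H1 6, #7→H1 6  ⇒ total 40.
Compare {H1, H3}: total 46.
Compare {H1, H4}: total 46.
No size-2 selection does better; minimum is 40.

40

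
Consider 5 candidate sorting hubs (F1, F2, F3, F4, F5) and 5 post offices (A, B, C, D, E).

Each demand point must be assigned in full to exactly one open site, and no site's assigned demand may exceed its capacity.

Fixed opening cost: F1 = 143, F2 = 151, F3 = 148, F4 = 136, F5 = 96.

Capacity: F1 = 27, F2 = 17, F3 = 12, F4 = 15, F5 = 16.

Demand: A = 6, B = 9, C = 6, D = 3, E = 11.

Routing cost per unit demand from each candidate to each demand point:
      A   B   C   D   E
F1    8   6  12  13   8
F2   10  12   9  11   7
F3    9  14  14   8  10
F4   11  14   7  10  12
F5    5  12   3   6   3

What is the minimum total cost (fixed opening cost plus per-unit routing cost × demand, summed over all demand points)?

Open {F1, F5}; cheapest assignment that respects the capacities:
  F1 (cap 27, load 20): B, E — cost 9×6 + 11×8 = 142
  F5 (cap 16, load 15): A, C, D — cost 6×5 + 6×3 + 3×6 = 66
  Shipping 208, fixed 239 → total 447.
  Any other capacity-feasible assignment to {F1, F5} ships for at least 208.
Compare {F1, F4}: its best feasible assignment gives total 541.
Compare {F1, F2}: its best feasible assignment gives total 566.
Every other set of open sites that can feasibly serve all demand totals ≥ 541 even under its best assignment. Minimum: 447.

447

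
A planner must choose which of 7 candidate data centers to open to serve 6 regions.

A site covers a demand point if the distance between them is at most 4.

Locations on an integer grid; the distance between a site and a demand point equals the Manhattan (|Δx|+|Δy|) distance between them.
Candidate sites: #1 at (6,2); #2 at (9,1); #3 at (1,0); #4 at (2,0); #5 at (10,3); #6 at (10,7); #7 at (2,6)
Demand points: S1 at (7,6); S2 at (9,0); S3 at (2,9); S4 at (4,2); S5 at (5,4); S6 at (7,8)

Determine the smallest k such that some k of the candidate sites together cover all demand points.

Coverage sets (demand points within 4 of each site):
  #1: {S4, S5}
  #2: {S2}
  #3: {}
  #4: {S4}
  #5: {S2}
  #6: {S1, S6}
  #7: {S3}
No 3 sites suffice: every size-3 union leaves at least one demand point uncovered.
But {#1, #2, #6, #7} covers everything, so the minimum is 4.

4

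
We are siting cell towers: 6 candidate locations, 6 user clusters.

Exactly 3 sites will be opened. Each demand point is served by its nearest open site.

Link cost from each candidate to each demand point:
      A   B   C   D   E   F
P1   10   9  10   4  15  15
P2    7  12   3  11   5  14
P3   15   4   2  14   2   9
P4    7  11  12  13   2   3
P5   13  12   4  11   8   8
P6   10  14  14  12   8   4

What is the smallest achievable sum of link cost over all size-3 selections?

Open {P1, P3, P4}.
  A→P4 7, B→P3 4, C→P3 2, D→P1 4, E→P3 2, F→P4 3  ⇒ total 22.
Compare {P1, P3, P6}: total 26.
Compare {P1, P2, P3}: total 28.
No size-3 selection does better; minimum is 22.

22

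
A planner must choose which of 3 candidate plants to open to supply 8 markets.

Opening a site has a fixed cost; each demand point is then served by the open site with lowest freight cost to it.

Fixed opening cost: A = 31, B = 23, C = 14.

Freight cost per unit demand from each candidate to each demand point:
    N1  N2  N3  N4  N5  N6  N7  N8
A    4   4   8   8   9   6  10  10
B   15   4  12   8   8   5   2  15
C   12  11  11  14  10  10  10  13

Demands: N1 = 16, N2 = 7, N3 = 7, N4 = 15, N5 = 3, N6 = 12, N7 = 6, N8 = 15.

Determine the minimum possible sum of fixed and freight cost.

Open {A, B}: assign each demand point to its cheapest open site.
  N1→A 16×4=64, N2→A 7×4=28, N3→A 7×8=56, N4→A 15×8=120, N5→B 3×8=24, N6→B 12×5=60, N7→B 6×2=12, N8→A 15×10=150
  freight cost 514, fixed 54 → total 568.
Compare {A, B, C}: freight cost 514 + fixed 68 = 582.
Compare {A}: freight cost 577 + fixed 31 = 608.
Compare {A, C}: freight cost 577 + fixed 45 = 622.
All other subsets cost ≥ 582. Minimum total cost: 568.

568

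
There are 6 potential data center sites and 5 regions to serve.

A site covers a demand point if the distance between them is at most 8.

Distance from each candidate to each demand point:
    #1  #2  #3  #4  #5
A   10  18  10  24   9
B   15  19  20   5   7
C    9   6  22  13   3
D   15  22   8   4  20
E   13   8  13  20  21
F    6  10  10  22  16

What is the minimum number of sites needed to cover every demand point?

Coverage sets (demand points within 8 of each site):
  A: {}
  B: {#4, #5}
  C: {#2, #5}
  D: {#3, #4}
  E: {#2}
  F: {#1}
No 2 sites suffice: every size-2 union leaves at least one demand point uncovered.
But {C, D, F} covers everything, so the minimum is 3.

3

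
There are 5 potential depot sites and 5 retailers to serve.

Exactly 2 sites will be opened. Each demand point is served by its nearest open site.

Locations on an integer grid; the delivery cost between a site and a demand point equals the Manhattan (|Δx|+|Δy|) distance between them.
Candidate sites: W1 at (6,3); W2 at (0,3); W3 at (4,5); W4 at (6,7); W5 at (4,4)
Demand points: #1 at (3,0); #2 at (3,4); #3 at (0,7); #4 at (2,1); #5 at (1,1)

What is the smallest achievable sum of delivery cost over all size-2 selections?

17

Open {W2, W5}.
  #1→W5 5, #2→W5 1, #3→W2 4, #4→W2 4, #5→W2 3  ⇒ total 17.
Compare {W2, W3}: total 19.
Compare {W1, W2}: total 21.
No size-2 selection does better; minimum is 17.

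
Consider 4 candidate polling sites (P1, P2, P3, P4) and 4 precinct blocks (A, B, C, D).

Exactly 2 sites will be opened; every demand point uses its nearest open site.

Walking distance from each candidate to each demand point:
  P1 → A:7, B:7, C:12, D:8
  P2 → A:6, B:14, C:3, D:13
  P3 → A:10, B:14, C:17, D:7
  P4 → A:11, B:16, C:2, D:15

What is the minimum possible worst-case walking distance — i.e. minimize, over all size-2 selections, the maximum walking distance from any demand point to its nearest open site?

8

Open {P1, P2}.
  Farthest demand point is D at walking distance 8 (to P1); all others are ≤ 8.
With {P1, P4} the worst case is 8.
With {P1, P3} the worst case is 12.
No size-2 selection achieves below 8.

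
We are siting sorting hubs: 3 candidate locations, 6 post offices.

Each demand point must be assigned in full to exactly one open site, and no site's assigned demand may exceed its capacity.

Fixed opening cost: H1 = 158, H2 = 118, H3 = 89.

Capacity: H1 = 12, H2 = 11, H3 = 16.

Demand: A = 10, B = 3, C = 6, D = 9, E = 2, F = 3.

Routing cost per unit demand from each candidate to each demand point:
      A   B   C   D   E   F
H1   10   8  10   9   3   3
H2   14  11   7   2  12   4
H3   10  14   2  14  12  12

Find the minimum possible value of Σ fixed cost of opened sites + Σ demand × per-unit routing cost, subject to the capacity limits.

Open {H1, H2, H3}; cheapest assignment that respects the capacities:
  H1 (cap 12, load 8): B, E, F — cost 3×8 + 2×3 + 3×3 = 39
  H2 (cap 11, load 9): D — cost 9×2 = 18
  H3 (cap 16, load 16): A, C — cost 10×10 + 6×2 = 112
  Shipping 169, fixed 365 → total 534.
  Any other capacity-feasible assignment to {H1, H2, H3} ships for at least 169.
Total demand is 33 and no other set of sites has combined capacity ≥ 33, so {H1, H2, H3} is the only feasible choice of open sites. Minimum: 534.

534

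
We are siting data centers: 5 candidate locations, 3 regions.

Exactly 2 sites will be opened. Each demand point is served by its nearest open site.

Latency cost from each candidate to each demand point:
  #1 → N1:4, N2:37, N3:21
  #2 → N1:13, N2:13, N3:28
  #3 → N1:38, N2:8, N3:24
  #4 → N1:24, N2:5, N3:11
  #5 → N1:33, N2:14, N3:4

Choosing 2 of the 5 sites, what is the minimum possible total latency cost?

Open {#1, #4}.
  N1→#1 4, N2→#4 5, N3→#4 11  ⇒ total 20.
Compare {#1, #5}: total 22.
Compare {#2, #4}: total 29.
No size-2 selection does better; minimum is 20.

20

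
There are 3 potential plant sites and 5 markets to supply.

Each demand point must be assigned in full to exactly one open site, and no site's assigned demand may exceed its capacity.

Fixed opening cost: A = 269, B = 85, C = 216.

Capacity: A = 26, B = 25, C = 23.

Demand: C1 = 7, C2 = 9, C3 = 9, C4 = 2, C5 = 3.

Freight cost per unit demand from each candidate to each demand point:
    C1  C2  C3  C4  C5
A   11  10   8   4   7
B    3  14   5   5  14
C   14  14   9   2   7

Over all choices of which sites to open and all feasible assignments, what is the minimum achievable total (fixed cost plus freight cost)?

518

Open {B, C}; cheapest assignment that respects the capacities:
  B (cap 25, load 25): C1, C2, C3 — cost 7×3 + 9×14 + 9×5 = 192
  C (cap 23, load 5): C4, C5 — cost 2×2 + 3×7 = 25
  Shipping 217, fixed 301 → total 518.
  Any other capacity-feasible assignment to {B, C} ships for at least 217.
Compare {A, B}: its best feasible assignment gives total 539.
Compare {A, C}: its best feasible assignment gives total 749.
Every other set of open sites that can feasibly serve all demand totals ≥ 539 even under its best assignment. Minimum: 518.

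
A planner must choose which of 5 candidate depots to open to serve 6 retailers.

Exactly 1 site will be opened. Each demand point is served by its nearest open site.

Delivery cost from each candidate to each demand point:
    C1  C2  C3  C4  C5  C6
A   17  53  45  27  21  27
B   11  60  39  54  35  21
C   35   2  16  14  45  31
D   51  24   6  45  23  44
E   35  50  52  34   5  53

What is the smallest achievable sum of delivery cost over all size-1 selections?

143

Open {C}.
  C1→C 35, C2→C 2, C3→C 16, C4→C 14, C5→C 45, C6→C 31  ⇒ total 143.
Compare {A}: total 190.
Compare {D}: total 193.
No size-1 selection does better; minimum is 143.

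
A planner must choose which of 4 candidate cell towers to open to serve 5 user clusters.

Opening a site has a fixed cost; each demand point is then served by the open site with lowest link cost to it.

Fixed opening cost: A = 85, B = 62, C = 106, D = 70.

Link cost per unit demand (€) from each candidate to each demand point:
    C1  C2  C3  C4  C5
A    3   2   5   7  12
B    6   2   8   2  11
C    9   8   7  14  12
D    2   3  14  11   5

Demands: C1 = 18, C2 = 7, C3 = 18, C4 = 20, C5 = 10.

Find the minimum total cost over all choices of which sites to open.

Open {B, D}: assign each demand point to its cheapest open site.
  C1→D 18×2=36, C2→B 7×2=14, C3→B 18×8=144, C4→B 20×2=40, C5→D 10×5=50
  link cost 284, fixed 132 → total 416.
Compare {A, B, D}: link cost 230 + fixed 217 = 447.
Compare {A, B}: link cost 308 + fixed 147 = 455.
Compare {B}: link cost 416 + fixed 62 = 478.
All other subsets cost ≥ 447. Minimum total cost: 416.

416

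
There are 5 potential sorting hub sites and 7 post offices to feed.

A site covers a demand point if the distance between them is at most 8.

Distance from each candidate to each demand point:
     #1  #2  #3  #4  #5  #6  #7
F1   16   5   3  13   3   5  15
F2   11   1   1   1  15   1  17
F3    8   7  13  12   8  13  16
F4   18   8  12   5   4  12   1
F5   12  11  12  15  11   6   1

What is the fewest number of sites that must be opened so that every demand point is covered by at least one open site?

Coverage sets (demand points within 8 of each site):
  F1: {#2, #3, #5, #6}
  F2: {#2, #3, #4, #6}
  F3: {#1, #2, #5}
  F4: {#2, #4, #5, #7}
  F5: {#6, #7}
No 2 sites suffice: every size-2 union leaves at least one demand point uncovered.
But {F1, F3, F4} covers everything, so the minimum is 3.

3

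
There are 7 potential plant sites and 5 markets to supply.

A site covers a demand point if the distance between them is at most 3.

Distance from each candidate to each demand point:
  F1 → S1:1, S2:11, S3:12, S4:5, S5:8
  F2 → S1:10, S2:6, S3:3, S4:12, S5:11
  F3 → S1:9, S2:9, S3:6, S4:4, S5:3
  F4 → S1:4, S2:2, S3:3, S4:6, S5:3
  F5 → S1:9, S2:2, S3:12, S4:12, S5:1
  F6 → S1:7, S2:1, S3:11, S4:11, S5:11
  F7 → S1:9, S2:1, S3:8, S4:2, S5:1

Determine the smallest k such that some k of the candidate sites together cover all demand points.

Coverage sets (demand points within 3 of each site):
  F1: {S1}
  F2: {S3}
  F3: {S5}
  F4: {S2, S3, S5}
  F5: {S2, S5}
  F6: {S2}
  F7: {S2, S4, S5}
No 2 sites suffice: every size-2 union leaves at least one demand point uncovered.
But {F1, F2, F7} covers everything, so the minimum is 3.

3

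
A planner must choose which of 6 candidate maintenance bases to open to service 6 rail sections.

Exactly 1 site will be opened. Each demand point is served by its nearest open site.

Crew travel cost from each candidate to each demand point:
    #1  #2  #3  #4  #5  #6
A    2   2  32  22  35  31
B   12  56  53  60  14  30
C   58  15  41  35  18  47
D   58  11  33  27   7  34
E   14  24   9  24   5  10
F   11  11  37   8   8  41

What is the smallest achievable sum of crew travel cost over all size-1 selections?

Open {E}.
  #1→E 14, #2→E 24, #3→E 9, #4→E 24, #5→E 5, #6→E 10  ⇒ total 86.
Compare {F}: total 116.
Compare {A}: total 124.
No size-1 selection does better; minimum is 86.

86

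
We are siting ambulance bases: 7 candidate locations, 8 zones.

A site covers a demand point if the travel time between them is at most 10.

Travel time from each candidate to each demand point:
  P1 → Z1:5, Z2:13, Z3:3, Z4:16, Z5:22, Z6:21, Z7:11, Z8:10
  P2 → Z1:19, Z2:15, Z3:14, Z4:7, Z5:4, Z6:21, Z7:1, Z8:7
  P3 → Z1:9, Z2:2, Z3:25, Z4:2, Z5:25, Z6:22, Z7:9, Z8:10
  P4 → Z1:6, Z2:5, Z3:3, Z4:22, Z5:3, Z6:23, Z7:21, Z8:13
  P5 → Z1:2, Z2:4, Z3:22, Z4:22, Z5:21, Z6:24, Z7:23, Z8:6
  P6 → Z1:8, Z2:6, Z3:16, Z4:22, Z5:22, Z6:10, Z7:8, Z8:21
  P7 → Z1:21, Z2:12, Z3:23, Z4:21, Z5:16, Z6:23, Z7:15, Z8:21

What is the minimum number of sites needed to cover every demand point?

Coverage sets (demand points within 10 of each site):
  P1: {Z1, Z3, Z8}
  P2: {Z4, Z5, Z7, Z8}
  P3: {Z1, Z2, Z4, Z7, Z8}
  P4: {Z1, Z2, Z3, Z5}
  P5: {Z1, Z2, Z8}
  P6: {Z1, Z2, Z6, Z7}
  P7: {}
No 2 sites suffice: every size-2 union leaves at least one demand point uncovered.
But {P1, P2, P6} covers everything, so the minimum is 3.

3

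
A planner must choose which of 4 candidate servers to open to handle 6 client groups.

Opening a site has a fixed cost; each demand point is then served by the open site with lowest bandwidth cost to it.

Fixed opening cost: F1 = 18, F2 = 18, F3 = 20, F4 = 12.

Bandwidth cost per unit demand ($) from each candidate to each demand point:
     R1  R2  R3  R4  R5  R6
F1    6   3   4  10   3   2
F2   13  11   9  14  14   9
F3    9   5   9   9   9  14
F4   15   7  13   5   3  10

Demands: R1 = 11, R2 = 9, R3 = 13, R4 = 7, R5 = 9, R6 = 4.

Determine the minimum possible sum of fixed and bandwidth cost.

Open {F1, F4}: assign each demand point to its cheapest open site.
  R1→F1 11×6=66, R2→F1 9×3=27, R3→F1 13×4=52, R4→F4 7×5=35, R5→F1 9×3=27, R6→F1 4×2=8
  bandwidth cost 215, fixed 30 → total 245.
Compare {F1, F2, F4}: bandwidth cost 215 + fixed 48 = 263.
Compare {F1, F3, F4}: bandwidth cost 215 + fixed 50 = 265.
Compare {F1}: bandwidth cost 250 + fixed 18 = 268.
All other subsets cost ≥ 263. Minimum total cost: 245.

245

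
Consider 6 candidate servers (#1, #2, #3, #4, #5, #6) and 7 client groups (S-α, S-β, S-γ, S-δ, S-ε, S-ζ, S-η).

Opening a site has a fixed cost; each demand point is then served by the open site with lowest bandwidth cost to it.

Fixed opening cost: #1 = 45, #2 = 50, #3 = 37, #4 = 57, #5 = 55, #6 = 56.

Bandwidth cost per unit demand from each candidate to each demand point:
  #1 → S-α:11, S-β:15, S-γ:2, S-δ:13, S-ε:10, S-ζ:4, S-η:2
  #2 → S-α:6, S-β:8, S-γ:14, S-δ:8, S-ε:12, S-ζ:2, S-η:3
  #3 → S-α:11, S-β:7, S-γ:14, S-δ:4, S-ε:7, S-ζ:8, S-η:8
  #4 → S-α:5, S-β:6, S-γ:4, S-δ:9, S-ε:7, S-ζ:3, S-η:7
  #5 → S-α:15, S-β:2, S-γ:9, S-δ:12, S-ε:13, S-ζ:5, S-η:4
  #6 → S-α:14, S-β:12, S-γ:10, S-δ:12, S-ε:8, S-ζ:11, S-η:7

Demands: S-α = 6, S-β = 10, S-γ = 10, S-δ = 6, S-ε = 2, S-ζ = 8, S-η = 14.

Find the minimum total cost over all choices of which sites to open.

Open {#1, #4}: assign each demand point to its cheapest open site.
  S-α→#4 6×5=30, S-β→#4 10×6=60, S-γ→#1 10×2=20, S-δ→#4 6×9=54, S-ε→#4 2×7=14, S-ζ→#4 8×3=24, S-η→#1 14×2=28
  bandwidth cost 230, fixed 102 → total 332.
Compare {#1, #3}: bandwidth cost 254 + fixed 82 = 336.
Compare {#1, #2, #5}: bandwidth cost 188 + fixed 150 = 338.
Compare {#1, #3, #4}: bandwidth cost 200 + fixed 139 = 339.
All other subsets cost ≥ 336. Minimum total cost: 332.

332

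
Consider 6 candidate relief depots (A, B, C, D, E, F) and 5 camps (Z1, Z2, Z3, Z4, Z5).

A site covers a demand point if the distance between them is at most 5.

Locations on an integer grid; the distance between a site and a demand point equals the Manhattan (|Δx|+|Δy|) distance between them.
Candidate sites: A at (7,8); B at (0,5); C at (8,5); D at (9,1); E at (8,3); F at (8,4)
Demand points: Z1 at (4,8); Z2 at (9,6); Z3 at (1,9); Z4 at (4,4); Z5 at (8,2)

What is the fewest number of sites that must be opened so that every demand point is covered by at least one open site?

Coverage sets (demand points within 5 of each site):
  A: {Z1, Z2}
  B: {Z3, Z4}
  C: {Z2, Z4, Z5}
  D: {Z2, Z5}
  E: {Z2, Z4, Z5}
  F: {Z2, Z4, Z5}
No 2 sites suffice: every size-2 union leaves at least one demand point uncovered.
But {A, B, C} covers everything, so the minimum is 3.

3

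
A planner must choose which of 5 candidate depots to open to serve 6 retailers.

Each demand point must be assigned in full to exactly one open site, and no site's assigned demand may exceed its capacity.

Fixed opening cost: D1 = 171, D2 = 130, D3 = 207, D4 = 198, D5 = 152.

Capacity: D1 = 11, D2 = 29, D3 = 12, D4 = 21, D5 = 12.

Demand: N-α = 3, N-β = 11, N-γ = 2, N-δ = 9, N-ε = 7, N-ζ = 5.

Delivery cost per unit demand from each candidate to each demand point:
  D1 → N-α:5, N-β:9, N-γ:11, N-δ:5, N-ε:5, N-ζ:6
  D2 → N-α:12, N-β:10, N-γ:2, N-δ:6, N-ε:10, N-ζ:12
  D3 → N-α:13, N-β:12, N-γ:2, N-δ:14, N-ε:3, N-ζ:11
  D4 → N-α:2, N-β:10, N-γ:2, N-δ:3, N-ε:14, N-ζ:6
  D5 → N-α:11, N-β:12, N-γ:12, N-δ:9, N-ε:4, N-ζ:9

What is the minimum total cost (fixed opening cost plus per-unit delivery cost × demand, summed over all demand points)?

Open {D2, D5}; cheapest assignment that respects the capacities:
  D2 (cap 29, load 25): N-α, N-β, N-γ, N-δ — cost 3×12 + 11×10 + 2×2 + 9×6 = 204
  D5 (cap 12, load 12): N-ε, N-ζ — cost 7×4 + 5×9 = 73
  Shipping 277, fixed 282 → total 559.
  Any other capacity-feasible assignment to {D2, D5} ships for at least 277.
Compare {D2, D4}: its best feasible assignment gives total 575.
Compare {D1, D2}: its best feasible assignment gives total 579.
Every other set of open sites that can feasibly serve all demand totals ≥ 575 even under its best assignment. Minimum: 559.

559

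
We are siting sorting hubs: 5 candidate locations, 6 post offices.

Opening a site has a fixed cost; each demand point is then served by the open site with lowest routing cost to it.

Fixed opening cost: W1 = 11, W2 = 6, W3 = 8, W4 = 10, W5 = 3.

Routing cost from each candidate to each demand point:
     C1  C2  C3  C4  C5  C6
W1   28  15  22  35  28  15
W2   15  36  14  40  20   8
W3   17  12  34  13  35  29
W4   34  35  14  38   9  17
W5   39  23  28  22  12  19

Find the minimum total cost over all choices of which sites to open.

91

Open {W2, W3, W5}: assign each demand point to its cheapest open site.
  C1→W2 15, C2→W3 12, C3→W2 14, C4→W3 13, C5→W5 12, C6→W2 8
  routing cost 74, fixed 17 → total 91.
Compare {W2, W3, W4}: routing cost 71 + fixed 24 = 95.
Compare {W2, W3}: routing cost 82 + fixed 14 = 96.
Compare {W2, W3, W4, W5}: routing cost 71 + fixed 27 = 98.
All other subsets cost ≥ 95. Minimum total cost: 91.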